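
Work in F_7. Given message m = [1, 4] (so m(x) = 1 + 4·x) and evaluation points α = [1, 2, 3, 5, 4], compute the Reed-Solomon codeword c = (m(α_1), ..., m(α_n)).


c = [5, 2, 6, 0, 3]

Message polynomial: m(x) = 1 + 4·x (mod 7).
For each evaluation point α_i, compute m(α_i) mod 7:
  α_1 = 1: Horner steps 4 → 5, so m(1) = 5.
  α_2 = 2: Horner steps 4 → 2, so m(2) = 2.
  α_3 = 3: Horner steps 4 → 6, so m(3) = 6.
  α_4 = 5: Horner steps 4 → 0, so m(5) = 0.
  α_5 = 4: Horner steps 4 → 3, so m(4) = 3.
Codeword c = [5, 2, 6, 0, 3] ∈ F_7^5.


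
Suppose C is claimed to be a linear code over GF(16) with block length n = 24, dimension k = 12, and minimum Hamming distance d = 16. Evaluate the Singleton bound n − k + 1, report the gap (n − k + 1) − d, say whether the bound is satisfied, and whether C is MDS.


Singleton RHS = n − k + 1 = 13, slack = -3, bound violated (no such code; not MDS).

Singleton bound: d ≤ n − k + 1.
Here n = 24, k = 12, so n − k + 1 = 13.
Given d = 16, check d ≤ 13: NO.
Slack = (n − k + 1) − d = -3.
The slack is negative: d = 16 exceeds n − k + 1 = 13 by 3, so the Singleton bound is violated and no linear [24, 12, 16]_16 code can exist. In particular it is not MDS (MDS requires d = n − k + 1 exactly).
Description: the claimed parameters are [24, 12, 16]_16; such a code would be impossible (violates the Singleton bound).


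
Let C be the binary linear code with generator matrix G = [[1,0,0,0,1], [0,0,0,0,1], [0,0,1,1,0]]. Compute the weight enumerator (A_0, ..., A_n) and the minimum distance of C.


Weight distribution: A_0 = 1, A_1 = 2, A_2 = 2, A_3 = 2, A_4 = 1. Minimum distance d = 1.

Enumerate all 2^3 = 8 messages m ∈ F_2^3.
For each, compute codeword c = mG in F_2^5, then tally its weight.
  m = 000 → c = 00000, weight = 0.
  m = 100 → c = 10001, weight = 2.
  m = 010 → c = 00001, weight = 1.
  m = 110 → c = 10000, weight = 1.
  m = 001 → c = 00110, weight = 2.
  m = 101 → c = 10111, weight = 4.
  m = 011 → c = 00111, weight = 3.
  m = 111 → c = 10110, weight = 3.
Tally weights:
  weight 0: 1 codewords.
  weight 1: 2 codewords.
  weight 2: 2 codewords.
  weight 3: 2 codewords.
  weight 4: 1 codewords.
Minimum distance d = smallest w > 0 with A_w > 0 = 1.
Sanity: Σ A_w = 8 = 2^3 = 8 ✓.


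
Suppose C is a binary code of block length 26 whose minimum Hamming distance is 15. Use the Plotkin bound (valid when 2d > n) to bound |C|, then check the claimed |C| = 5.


Plotkin bound M ≤ 6; given |C| = 5 ≤ bound (satisfied).

Check applicability: 2d = 30, n = 26.
2d − n = 4 > 0, so Plotkin applies.
Compute d/(2d−n) = 15/4 ≈ 3.7500.
⌊d/(2d−n)⌋ = 3.
Plotkin bound: M ≤ 2·3 = 6.
Given |C| = 5, check: satisfied.
This |C| is below the Plotkin bound.


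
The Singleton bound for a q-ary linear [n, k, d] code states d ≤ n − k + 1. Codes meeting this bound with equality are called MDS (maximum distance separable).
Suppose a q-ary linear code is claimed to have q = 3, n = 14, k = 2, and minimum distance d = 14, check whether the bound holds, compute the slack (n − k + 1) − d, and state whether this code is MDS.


Singleton RHS = n − k + 1 = 13, slack = -1, bound violated (no such code; not MDS).

Singleton bound: d ≤ n − k + 1.
Here n = 14, k = 2, so n − k + 1 = 13.
Given d = 14, check d ≤ 13: NO.
Slack = (n − k + 1) − d = -1.
The slack is negative: d = 14 exceeds n − k + 1 = 13 by 1, so the Singleton bound is violated and no linear [14, 2, 14]_3 code can exist. In particular it is not MDS (MDS requires d = n − k + 1 exactly).
Description: the claimed parameters are [14, 2, 14]_3; such a code would be impossible (violates the Singleton bound).


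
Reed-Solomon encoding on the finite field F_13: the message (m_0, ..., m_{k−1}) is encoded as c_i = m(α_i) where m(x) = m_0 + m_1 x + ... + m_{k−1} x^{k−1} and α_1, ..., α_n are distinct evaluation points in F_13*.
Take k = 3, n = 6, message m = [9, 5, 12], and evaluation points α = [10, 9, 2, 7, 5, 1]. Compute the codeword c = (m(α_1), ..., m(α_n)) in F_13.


c = [11, 12, 2, 8, 9, 0]

Message polynomial: m(x) = 9 + 5·x + 12·x^2 (mod 13).
For each evaluation point α_i, compute m(α_i) mod 13:
  α_1 = 10: Horner steps 12 → 8 → 11, so m(10) = 11.
  α_2 = 9: Horner steps 12 → 9 → 12, so m(9) = 12.
  α_3 = 2: Horner steps 12 → 3 → 2, so m(2) = 2.
  α_4 = 7: Horner steps 12 → 11 → 8, so m(7) = 8.
  α_5 = 5: Horner steps 12 → 0 → 9, so m(5) = 9.
  α_6 = 1: Horner steps 12 → 4 → 0, so m(1) = 0.
Codeword c = [11, 12, 2, 8, 9, 0] ∈ F_13^6.


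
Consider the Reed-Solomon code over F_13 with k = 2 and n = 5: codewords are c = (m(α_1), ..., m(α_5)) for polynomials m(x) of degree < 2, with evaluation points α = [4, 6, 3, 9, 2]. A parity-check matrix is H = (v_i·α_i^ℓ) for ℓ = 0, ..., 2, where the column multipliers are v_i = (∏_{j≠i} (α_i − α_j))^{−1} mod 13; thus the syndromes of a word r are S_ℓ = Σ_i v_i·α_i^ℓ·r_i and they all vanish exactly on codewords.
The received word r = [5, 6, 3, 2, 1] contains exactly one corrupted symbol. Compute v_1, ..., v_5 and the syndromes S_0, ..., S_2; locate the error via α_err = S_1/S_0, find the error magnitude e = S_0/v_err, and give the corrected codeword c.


S = (6, 10, 8), error at position 2, error magnitude e = 10, c = [5, 9, 3, 2, 1].

Step 1: column multipliers v_i = (∏_{j≠i}(α_i − α_j))^{−1} mod 13.
  i = 1 (α = 4): (4−6)(4−3)(4−9)(4−2) = (−2)·1·(−5)·2 = 20 ≡ 7, so v_1 = 7^{−1} = 2 (mod 13).
  i = 2 (α = 6): (6−4)(6−3)(6−9)(6−2) = 2·3·(−3)·4 = −72 ≡ 6, so v_2 = 6^{−1} = 11 (mod 13).
  i = 3 (α = 3): (3−4)(3−6)(3−9)(3−2) = (−1)·(−3)·(−6)·1 = −18 ≡ 8, so v_3 = 8^{−1} = 5 (mod 13).
  i = 4 (α = 9): (9−4)(9−6)(9−3)(9−2) = 5·3·6·7 = 630 ≡ 6, so v_4 = 6^{−1} = 11 (mod 13).
  i = 5 (α = 2): (2−4)(2−6)(2−3)(2−9) = (−2)·(−4)·(−1)·(−7) = 56 ≡ 4, so v_5 = 4^{−1} = 10 (mod 13).
  v = [2, 11, 5, 11, 10].
Step 2: syndromes of r = [5, 6, 3, 2, 1] (all sums mod 13).
  S_0 = Σ v_i r_i = 2·5 + 11·6 + 5·3 + 11·2 + 10·1 = 123 ≡ 6.
  S_1 = Σ v_i α_i r_i = 2·4·5 + 11·6·6 + 5·3·3 + 11·9·2 + 10·2·1 = 699 ≡ 10.
  α_i^2 mod 13 = [3, 10, 9, 3, 4].
  S_2 = Σ v_i α_i^2 r_i = 2·3·5 + 11·10·6 + 5·9·3 + 11·3·2 + 10·4·1 = 931 ≡ 8.
  S = (6, 10, 8) ≠ 0, so r is not a codeword (an error is present).
Step 3: locate the error. For a single error e at position i, S_ℓ = v_i·e·α_i^ℓ, so α_err = S_1/S_0.
  S_0^{−1} = 6^{−1} = 11 (mod 13), so α_err = 10·11 = 110 ≡ 6 = α_2. Error position i = 2.
  Consistency check: S_2/S_1 = 8·4 = 32 ≡ 6 = α_err ✓ (single-error assumption holds).
Step 4: error magnitude e = S_0/v_2 = S_0·∏_{j≠2}(α_2 − α_j) = 6·6 = 36 ≡ 10 (mod 13).
Step 5: correct position 2: c_2 = r_2 − e = 6 − 10 ≡ 9 (mod 13). Hence c = [5, 9, 3, 2, 1].
  Check: interpolating c through the α_i gives m(x) = 10 + 2·x (degree < 2) with m(α_i) = c_i for every i, so c is indeed a codeword.


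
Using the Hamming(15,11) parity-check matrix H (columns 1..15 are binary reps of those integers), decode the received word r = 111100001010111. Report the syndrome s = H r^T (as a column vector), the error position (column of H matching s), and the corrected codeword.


s = (1, 0, 1, 0)^T, error position = 10, corrected codeword c = 111100001110111

Compute s = H r^T mod 2 one row at a time:
  s_1 = 0 + 1 + 0 + 1 + 0 + 1 + 1 + 1 = 5 ≡ 1 (mod 2).
  s_2 = 1 + 0 + 0 + 0 + 0 + 1 + 1 + 1 = 4 ≡ 0 (mod 2).
  s_3 = 1 + 1 + 0 + 0 + 0 + 1 + 1 + 1 = 5 ≡ 1 (mod 2).
  s_4 = 1 + 1 + 0 + 0 + 1 + 1 + 1 + 1 = 6 ≡ 0 (mod 2).
s = (1, 0, 1, 0)^T — this equals column 10 of H (binary 1010), so error is at position 10.
Correct: flip bit 10 of r = 111100001010111 to get c = 111100001110111.


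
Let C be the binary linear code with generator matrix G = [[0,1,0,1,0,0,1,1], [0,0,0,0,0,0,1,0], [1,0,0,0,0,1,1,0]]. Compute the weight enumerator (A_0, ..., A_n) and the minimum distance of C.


Weight distribution: A_0 = 1, A_1 = 1, A_2 = 1, A_3 = 2, A_4 = 1, A_5 = 1, A_6 = 1. Minimum distance d = 1.

Enumerate all 2^3 = 8 messages m ∈ F_2^3.
For each, compute codeword c = mG in F_2^8, then tally its weight.
  m = 000 → c = 00000000, weight = 0.
  m = 100 → c = 01010011, weight = 4.
  m = 010 → c = 00000010, weight = 1.
  m = 110 → c = 01010001, weight = 3.
  m = 001 → c = 10000110, weight = 3.
  m = 101 → c = 11010101, weight = 5.
  m = 011 → c = 10000100, weight = 2.
  m = 111 → c = 11010111, weight = 6.
Tally weights:
  weight 0: 1 codewords.
  weight 1: 1 codewords.
  weight 2: 1 codewords.
  weight 3: 2 codewords.
  weight 4: 1 codewords.
  weight 5: 1 codewords.
  weight 6: 1 codewords.
Minimum distance d = smallest w > 0 with A_w > 0 = 1.
Sanity: Σ A_w = 8 = 2^3 = 8 ✓.


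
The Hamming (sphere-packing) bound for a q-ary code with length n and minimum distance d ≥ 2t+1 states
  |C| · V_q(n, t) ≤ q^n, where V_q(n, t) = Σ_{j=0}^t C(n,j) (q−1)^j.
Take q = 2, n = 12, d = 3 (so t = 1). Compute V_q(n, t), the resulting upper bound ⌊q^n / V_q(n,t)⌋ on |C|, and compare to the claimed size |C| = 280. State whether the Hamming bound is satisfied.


V_q(n, t) = 13, q^n = 4096, Hamming bound = 315, |C| = 280 ≤ bound (satisfied).

Step 1: Compute V_q(n, t) = Σ_{j=0}^1 C(n, j) (q−1)^j.
  j = 0: C(12,0)·(1)^0 = 1·1 = 1.
  j = 1: C(12,1)·(1)^1 = 12·1 = 12.
  V_q(n, t) = 1 + 12 = 13.
Step 2: q^n = 2^12 = 4096.
Step 3: Hamming bound ⌊q^n / V_q(n,t)⌋ = ⌊4096/13⌋ = 315.
Step 4: Compare |C| = 280 to 315: satisfied.
The claimed |C| lies below the Hamming bound.


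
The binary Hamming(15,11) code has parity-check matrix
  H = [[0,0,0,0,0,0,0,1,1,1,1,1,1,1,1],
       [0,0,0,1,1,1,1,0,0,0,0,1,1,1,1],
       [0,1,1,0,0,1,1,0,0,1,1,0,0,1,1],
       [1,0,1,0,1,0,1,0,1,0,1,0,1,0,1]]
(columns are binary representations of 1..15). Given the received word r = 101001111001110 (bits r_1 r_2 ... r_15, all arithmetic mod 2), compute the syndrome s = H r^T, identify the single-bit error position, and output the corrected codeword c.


s = (1, 1, 0, 1)^T, error position = 13, corrected codeword c = 101001111001010

Compute s = H r^T mod 2 one row at a time:
  s_1 = 1 + 1 + 0 + 0 + 1 + 1 + 1 + 0 = 5 ≡ 1 (mod 2).
  s_2 = 0 + 0 + 1 + 1 + 1 + 1 + 1 + 0 = 5 ≡ 1 (mod 2).
  s_3 = 0 + 1 + 1 + 1 + 0 + 0 + 1 + 0 = 4 ≡ 0 (mod 2).
  s_4 = 1 + 1 + 0 + 1 + 1 + 0 + 1 + 0 = 5 ≡ 1 (mod 2).
s = (1, 1, 0, 1)^T — this equals column 13 of H (binary 1101), so error is at position 13.
Correct: flip bit 13 of r = 101001111001110 to get c = 101001111001010.


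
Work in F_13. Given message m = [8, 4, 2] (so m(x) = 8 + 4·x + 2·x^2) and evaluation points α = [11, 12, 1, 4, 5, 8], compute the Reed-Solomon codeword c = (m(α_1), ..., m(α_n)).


c = [8, 6, 1, 4, 0, 12]

Message polynomial: m(x) = 8 + 4·x + 2·x^2 (mod 13).
For each evaluation point α_i, compute m(α_i) mod 13:
  α_1 = 11: Horner steps 2 → 0 → 8, so m(11) = 8.
  α_2 = 12: Horner steps 2 → 2 → 6, so m(12) = 6.
  α_3 = 1: Horner steps 2 → 6 → 1, so m(1) = 1.
  α_4 = 4: Horner steps 2 → 12 → 4, so m(4) = 4.
  α_5 = 5: Horner steps 2 → 1 → 0, so m(5) = 0.
  α_6 = 8: Horner steps 2 → 7 → 12, so m(8) = 12.
Codeword c = [8, 6, 1, 4, 0, 12] ∈ F_13^6.


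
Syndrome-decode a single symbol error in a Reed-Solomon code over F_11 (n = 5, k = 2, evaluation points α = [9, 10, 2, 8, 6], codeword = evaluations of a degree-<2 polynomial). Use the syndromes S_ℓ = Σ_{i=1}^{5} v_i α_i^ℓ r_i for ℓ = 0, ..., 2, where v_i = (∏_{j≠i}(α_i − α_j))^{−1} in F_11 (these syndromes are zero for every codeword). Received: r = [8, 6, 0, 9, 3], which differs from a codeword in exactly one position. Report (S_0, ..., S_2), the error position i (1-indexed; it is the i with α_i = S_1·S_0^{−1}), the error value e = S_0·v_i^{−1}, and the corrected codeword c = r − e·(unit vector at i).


S = (5, 7, 1), error at position 4, error magnitude e = 10, c = [8, 6, 0, 10, 3].

Step 1: column multipliers v_i = (∏_{j≠i}(α_i − α_j))^{−1} mod 11.
  i = 1 (α = 9): (9−10)(9−2)(9−8)(9−6) = (−1)·7·1·3 = −21 ≡ 1, so v_1 = 1^{−1} = 1 (mod 11).
  i = 2 (α = 10): (10−9)(10−2)(10−8)(10−6) = 1·8·2·4 = 64 ≡ 9, so v_2 = 9^{−1} = 5 (mod 11).
  i = 3 (α = 2): (2−9)(2−10)(2−8)(2−6) = (−7)·(−8)·(−6)·(−4) = 1344 ≡ 2, so v_3 = 2^{−1} = 6 (mod 11).
  i = 4 (α = 8): (8−9)(8−10)(8−2)(8−6) = (−1)·(−2)·6·2 = 24 ≡ 2, so v_4 = 2^{−1} = 6 (mod 11).
  i = 5 (α = 6): (6−9)(6−10)(6−2)(6−8) = (−3)·(−4)·4·(−2) = −96 ≡ 3, so v_5 = 3^{−1} = 4 (mod 11).
  v = [1, 5, 6, 6, 4].
Step 2: syndromes of r = [8, 6, 0, 9, 3] (all sums mod 11).
  S_0 = Σ v_i r_i = 1·8 + 5·6 + 6·0 + 6·9 + 4·3 = 104 ≡ 5.
  S_1 = Σ v_i α_i r_i = 1·9·8 + 5·10·6 + 6·2·0 + 6·8·9 + 4·6·3 = 876 ≡ 7.
  α_i^2 mod 11 = [4, 1, 4, 9, 3].
  S_2 = Σ v_i α_i^2 r_i = 1·4·8 + 5·1·6 + 6·4·0 + 6·9·9 + 4·3·3 = 584 ≡ 1.
  S = (5, 7, 1) ≠ 0, so r is not a codeword (an error is present).
Step 3: locate the error. For a single error e at position i, S_ℓ = v_i·e·α_i^ℓ, so α_err = S_1/S_0.
  S_0^{−1} = 5^{−1} = 9 (mod 11), so α_err = 7·9 = 63 ≡ 8 = α_4. Error position i = 4.
  Consistency check: S_2/S_1 = 1·8 = 8 ≡ 8 = α_err ✓ (single-error assumption holds).
Step 4: error magnitude e = S_0/v_4 = S_0·∏_{j≠4}(α_4 − α_j) = 5·2 = 10 ≡ 10 (mod 11).
Step 5: correct position 4: c_4 = r_4 − e = 9 − 10 ≡ 10 (mod 11). Hence c = [8, 6, 0, 10, 3].
  Check: interpolating c through the α_i gives m(x) = 4 + 9·x (degree < 2) with m(α_i) = c_i for every i, so c is indeed a codeword.


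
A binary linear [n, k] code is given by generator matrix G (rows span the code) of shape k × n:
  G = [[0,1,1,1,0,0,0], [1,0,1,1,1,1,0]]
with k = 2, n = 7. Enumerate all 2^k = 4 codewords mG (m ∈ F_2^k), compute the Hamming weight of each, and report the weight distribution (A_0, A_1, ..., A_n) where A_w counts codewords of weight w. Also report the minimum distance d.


Weight distribution: A_0 = 1, A_3 = 1, A_4 = 1, A_5 = 1. Minimum distance d = 3.

Enumerate all 2^2 = 4 messages m ∈ F_2^2.
For each, compute codeword c = mG in F_2^7, then tally its weight.
  m = 00 → c = 0000000, weight = 0.
  m = 10 → c = 0111000, weight = 3.
  m = 01 → c = 1011110, weight = 5.
  m = 11 → c = 1100110, weight = 4.
Tally weights:
  weight 0: 1 codewords.
  weight 3: 1 codewords.
  weight 4: 1 codewords.
  weight 5: 1 codewords.
Minimum distance d = smallest w > 0 with A_w > 0 = 3.
Sanity: Σ A_w = 4 = 2^2 = 4 ✓.


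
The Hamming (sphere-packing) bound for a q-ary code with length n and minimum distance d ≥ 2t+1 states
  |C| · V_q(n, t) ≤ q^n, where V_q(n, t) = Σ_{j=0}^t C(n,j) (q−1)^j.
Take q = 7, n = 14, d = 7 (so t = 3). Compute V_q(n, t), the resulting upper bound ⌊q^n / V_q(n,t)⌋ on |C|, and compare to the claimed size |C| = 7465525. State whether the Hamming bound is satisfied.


V_q(n, t) = 81985, q^n = 678223072849, Hamming bound = 8272526, |C| = 7465525 ≤ bound (satisfied).

Step 1: Compute V_q(n, t) = Σ_{j=0}^3 C(n, j) (q−1)^j.
  j = 0: C(14,0)·(6)^0 = 1·1 = 1.
  j = 1: C(14,1)·(6)^1 = 14·6 = 84.
  j = 2: C(14,2)·(6)^2 = 91·36 = 3276.
  j = 3: C(14,3)·(6)^3 = 364·216 = 78624.
  V_q(n, t) = 1 + 84 + 3276 + 78624 = 81985.
Step 2: q^n = 7^14 = 678223072849.
Step 3: Hamming bound ⌊q^n / V_q(n,t)⌋ = ⌊678223072849/81985⌋ = 8272526.
Step 4: Compare |C| = 7465525 to 8272526: satisfied.
The claimed |C| lies below the Hamming bound.


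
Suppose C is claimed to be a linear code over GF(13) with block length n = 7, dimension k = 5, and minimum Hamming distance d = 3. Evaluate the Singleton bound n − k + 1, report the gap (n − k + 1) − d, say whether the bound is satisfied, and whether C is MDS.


Singleton RHS = n − k + 1 = 3, slack = 0, bound satisfied, MDS.

Singleton bound: d ≤ n − k + 1.
Here n = 7, k = 5, so n − k + 1 = 3.
Given d = 3, check d ≤ 3: YES.
Slack = (n − k + 1) − d = 0.
The code is MDS (slack = 0).
Description: the claimed parameters are [7, 5, 3]_13; such a code would be MDS (meets Singleton bound).


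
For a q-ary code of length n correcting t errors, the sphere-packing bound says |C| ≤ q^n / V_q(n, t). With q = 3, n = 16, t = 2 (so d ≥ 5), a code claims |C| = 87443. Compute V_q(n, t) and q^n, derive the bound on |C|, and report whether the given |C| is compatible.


V_q(n, t) = 513, q^n = 43046721, Hamming bound = 83911, |C| = 87443 > bound (violated).

Step 1: Compute V_q(n, t) = Σ_{j=0}^2 C(n, j) (q−1)^j.
  j = 0: C(16,0)·(2)^0 = 1·1 = 1.
  j = 1: C(16,1)·(2)^1 = 16·2 = 32.
  j = 2: C(16,2)·(2)^2 = 120·4 = 480.
  V_q(n, t) = 1 + 32 + 480 = 513.
Step 2: q^n = 3^16 = 43046721.
Step 3: Hamming bound ⌊q^n / V_q(n,t)⌋ = ⌊43046721/513⌋ = 83911.
Step 4: Compare |C| = 87443 to 83911: violated.
The claimed |C| lies above the Hamming bound, so no 3-ary code of length 16 with d ≥ 5 can have 87443 codewords.


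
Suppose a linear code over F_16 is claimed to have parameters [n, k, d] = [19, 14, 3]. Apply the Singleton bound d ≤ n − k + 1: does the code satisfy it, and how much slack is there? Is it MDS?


Singleton RHS = n − k + 1 = 6, slack = 3, bound satisfied, not MDS.

Singleton bound: d ≤ n − k + 1.
Here n = 19, k = 14, so n − k + 1 = 6.
Given d = 3, check d ≤ 6: YES.
Slack = (n − k + 1) − d = 3.
The code is NOT MDS (slack = 3 > 0).
Description: the claimed parameters are [19, 14, 3]_16; such a code would be non-MDS.


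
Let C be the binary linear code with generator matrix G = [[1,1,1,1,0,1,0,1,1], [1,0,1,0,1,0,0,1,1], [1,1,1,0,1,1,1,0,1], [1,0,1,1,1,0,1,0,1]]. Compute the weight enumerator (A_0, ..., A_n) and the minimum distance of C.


Weight distribution: A_0 = 1, A_1 = 1, A_3 = 2, A_4 = 4, A_5 = 3, A_6 = 2, A_7 = 2, A_8 = 1. Minimum distance d = 1.

Enumerate all 2^4 = 16 messages m ∈ F_2^4.
For each, compute codeword c = mG in F_2^9, then tally its weight.
  m = 0000 → c = 000000000, weight = 0.
  m = 1000 → c = 111101011, weight = 7.
  m = 0100 → c = 101010011, weight = 5.
  m = 1100 → c = 010111000, weight = 4.
  m = 0010 → c = 111011101, weight = 7.
  m = 1010 → c = 000110110, weight = 4.
  m = 0110 → c = 010001110, weight = 4.
  m = 1110 → c = 101100101, weight = 5.
  m = 0001 → c = 101110101, weight = 6.
  m = 1001 → c = 010011110, weight = 5.
  m = 0101 → c = 000100110, weight = 3.
  m = 1101 → c = 111001101, weight = 6.
  m = 0011 → c = 010101000, weight = 3.
  m = 1011 → c = 101000011, weight = 4.
  m = 0111 → c = 111111011, weight = 8.
  m = 1111 → c = 000010000, weight = 1.
Tally weights:
  weight 0: 1 codewords.
  weight 1: 1 codewords.
  weight 3: 2 codewords.
  weight 4: 4 codewords.
  weight 5: 3 codewords.
  weight 6: 2 codewords.
  weight 7: 2 codewords.
  weight 8: 1 codewords.
Minimum distance d = smallest w > 0 with A_w > 0 = 1.
Sanity: Σ A_w = 16 = 2^4 = 16 ✓.


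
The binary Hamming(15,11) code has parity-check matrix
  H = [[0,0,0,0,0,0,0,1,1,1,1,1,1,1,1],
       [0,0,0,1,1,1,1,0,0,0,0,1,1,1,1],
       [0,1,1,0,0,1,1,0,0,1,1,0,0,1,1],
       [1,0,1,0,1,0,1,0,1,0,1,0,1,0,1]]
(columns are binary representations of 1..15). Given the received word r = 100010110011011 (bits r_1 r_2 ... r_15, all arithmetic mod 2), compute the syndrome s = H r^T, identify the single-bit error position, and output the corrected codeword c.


s = (1, 1, 0, 1)^T, error position = 13, corrected codeword c = 100010110011111

Compute s = H r^T mod 2 one row at a time:
  s_1 = 1 + 0 + 0 + 1 + 1 + 0 + 1 + 1 = 5 ≡ 1 (mod 2).
  s_2 = 0 + 1 + 0 + 1 + 1 + 0 + 1 + 1 = 5 ≡ 1 (mod 2).
  s_3 = 0 + 0 + 0 + 1 + 0 + 1 + 1 + 1 = 4 ≡ 0 (mod 2).
  s_4 = 1 + 0 + 1 + 1 + 0 + 1 + 0 + 1 = 5 ≡ 1 (mod 2).
s = (1, 1, 0, 1)^T — this equals column 13 of H (binary 1101), so error is at position 13.
Correct: flip bit 13 of r = 100010110011011 to get c = 100010110011111.


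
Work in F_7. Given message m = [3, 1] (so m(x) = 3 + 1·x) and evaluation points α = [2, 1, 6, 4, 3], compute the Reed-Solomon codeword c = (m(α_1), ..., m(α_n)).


c = [5, 4, 2, 0, 6]

Message polynomial: m(x) = 3 + 1·x (mod 7).
For each evaluation point α_i, compute m(α_i) mod 7:
  α_1 = 2: Horner steps 1 → 5, so m(2) = 5.
  α_2 = 1: Horner steps 1 → 4, so m(1) = 4.
  α_3 = 6: Horner steps 1 → 2, so m(6) = 2.
  α_4 = 4: Horner steps 1 → 0, so m(4) = 0.
  α_5 = 3: Horner steps 1 → 6, so m(3) = 6.
Codeword c = [5, 4, 2, 0, 6] ∈ F_7^5.


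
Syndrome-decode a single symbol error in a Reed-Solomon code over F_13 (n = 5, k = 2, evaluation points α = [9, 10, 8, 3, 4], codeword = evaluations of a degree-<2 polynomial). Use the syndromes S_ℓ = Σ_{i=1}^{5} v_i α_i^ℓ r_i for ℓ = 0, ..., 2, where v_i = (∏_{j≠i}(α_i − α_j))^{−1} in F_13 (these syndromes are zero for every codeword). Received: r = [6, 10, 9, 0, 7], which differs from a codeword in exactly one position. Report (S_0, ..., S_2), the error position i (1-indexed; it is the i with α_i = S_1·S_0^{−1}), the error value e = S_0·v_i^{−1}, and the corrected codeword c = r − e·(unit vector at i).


S = (9, 3, 1), error at position 1, error magnitude e = 3, c = [3, 10, 9, 0, 7].

Step 1: column multipliers v_i = (∏_{j≠i}(α_i − α_j))^{−1} mod 13.
  i = 1 (α = 9): (9−10)(9−8)(9−3)(9−4) = (−1)·1·6·5 = −30 ≡ 9, so v_1 = 9^{−1} = 3 (mod 13).
  i = 2 (α = 10): (10−9)(10−8)(10−3)(10−4) = 1·2·7·6 = 84 ≡ 6, so v_2 = 6^{−1} = 11 (mod 13).
  i = 3 (α = 8): (8−9)(8−10)(8−3)(8−4) = (−1)·(−2)·5·4 = 40 ≡ 1, so v_3 = 1^{−1} = 1 (mod 13).
  i = 4 (α = 3): (3−9)(3−10)(3−8)(3−4) = (−6)·(−7)·(−5)·(−1) = 210 ≡ 2, so v_4 = 2^{−1} = 7 (mod 13).
  i = 5 (α = 4): (4−9)(4−10)(4−8)(4−3) = (−5)·(−6)·(−4)·1 = −120 ≡ 10, so v_5 = 10^{−1} = 4 (mod 13).
  v = [3, 11, 1, 7, 4].
Step 2: syndromes of r = [6, 10, 9, 0, 7] (all sums mod 13).
  S_0 = Σ v_i r_i = 3·6 + 11·10 + 1·9 + 7·0 + 4·7 = 165 ≡ 9.
  S_1 = Σ v_i α_i r_i = 3·9·6 + 11·10·10 + 1·8·9 + 7·3·0 + 4·4·7 = 1446 ≡ 3.
  α_i^2 mod 13 = [3, 9, 12, 9, 3].
  S_2 = Σ v_i α_i^2 r_i = 3·3·6 + 11·9·10 + 1·12·9 + 7·9·0 + 4·3·7 = 1236 ≡ 1.
  S = (9, 3, 1) ≠ 0, so r is not a codeword (an error is present).
Step 3: locate the error. For a single error e at position i, S_ℓ = v_i·e·α_i^ℓ, so α_err = S_1/S_0.
  S_0^{−1} = 9^{−1} = 3 (mod 13), so α_err = 3·3 = 9 ≡ 9 = α_1. Error position i = 1.
  Consistency check: S_2/S_1 = 1·9 = 9 ≡ 9 = α_err ✓ (single-error assumption holds).
Step 4: error magnitude e = S_0/v_1 = S_0·∏_{j≠1}(α_1 − α_j) = 9·9 = 81 ≡ 3 (mod 13).
Step 5: correct position 1: c_1 = r_1 − e = 6 − 3 ≡ 3 (mod 13). Hence c = [3, 10, 9, 0, 7].
  Check: interpolating c through the α_i gives m(x) = 5 + 7·x (degree < 2) with m(α_i) = c_i for every i, so c is indeed a codeword.


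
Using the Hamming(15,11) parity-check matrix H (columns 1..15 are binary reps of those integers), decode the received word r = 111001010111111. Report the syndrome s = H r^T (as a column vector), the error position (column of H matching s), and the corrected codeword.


s = (1, 1, 1, 1)^T, error position = 15, corrected codeword c = 111001010111110

Compute s = H r^T mod 2 one row at a time:
  s_1 = 1 + 0 + 1 + 1 + 1 + 1 + 1 + 1 = 7 ≡ 1 (mod 2).
  s_2 = 0 + 0 + 1 + 0 + 1 + 1 + 1 + 1 = 5 ≡ 1 (mod 2).
  s_3 = 1 + 1 + 1 + 0 + 1 + 1 + 1 + 1 = 7 ≡ 1 (mod 2).
  s_4 = 1 + 1 + 0 + 0 + 0 + 1 + 1 + 1 = 5 ≡ 1 (mod 2).
s = (1, 1, 1, 1)^T — this equals column 15 of H (binary 1111), so error is at position 15.
Correct: flip bit 15 of r = 111001010111111 to get c = 111001010111110.


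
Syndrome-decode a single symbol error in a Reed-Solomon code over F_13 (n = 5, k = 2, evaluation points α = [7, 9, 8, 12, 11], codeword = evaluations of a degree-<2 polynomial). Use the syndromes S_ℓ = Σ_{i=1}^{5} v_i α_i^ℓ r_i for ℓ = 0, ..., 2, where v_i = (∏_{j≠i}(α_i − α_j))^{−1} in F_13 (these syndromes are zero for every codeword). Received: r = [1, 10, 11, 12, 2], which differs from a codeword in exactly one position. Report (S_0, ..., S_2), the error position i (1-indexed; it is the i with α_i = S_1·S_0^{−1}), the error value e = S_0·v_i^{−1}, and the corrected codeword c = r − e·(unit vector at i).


S = (11, 8, 7), error at position 2, error magnitude e = 2, c = [1, 8, 11, 12, 2].

Step 1: column multipliers v_i = (∏_{j≠i}(α_i − α_j))^{−1} mod 13.
  i = 1 (α = 7): (7−9)(7−8)(7−12)(7−11) = (−2)·(−1)·(−5)·(−4) = 40 ≡ 1, so v_1 = 1^{−1} = 1 (mod 13).
  i = 2 (α = 9): (9−7)(9−8)(9−12)(9−11) = 2·1·(−3)·(−2) = 12 ≡ 12, so v_2 = 12^{−1} = 12 (mod 13).
  i = 3 (α = 8): (8−7)(8−9)(8−12)(8−11) = 1·(−1)·(−4)·(−3) = −12 ≡ 1, so v_3 = 1^{−1} = 1 (mod 13).
  i = 4 (α = 12): (12−7)(12−9)(12−8)(12−11) = 5·3·4·1 = 60 ≡ 8, so v_4 = 8^{−1} = 5 (mod 13).
  i = 5 (α = 11): (11−7)(11−9)(11−8)(11−12) = 4·2·3·(−1) = −24 ≡ 2, so v_5 = 2^{−1} = 7 (mod 13).
  v = [1, 12, 1, 5, 7].
Step 2: syndromes of r = [1, 10, 11, 12, 2] (all sums mod 13).
  S_0 = Σ v_i r_i = 1·1 + 12·10 + 1·11 + 5·12 + 7·2 = 206 ≡ 11.
  S_1 = Σ v_i α_i r_i = 1·7·1 + 12·9·10 + 1·8·11 + 5·12·12 + 7·11·2 = 2049 ≡ 8.
  α_i^2 mod 13 = [10, 3, 12, 1, 4].
  S_2 = Σ v_i α_i^2 r_i = 1·10·1 + 12·3·10 + 1·12·11 + 5·1·12 + 7·4·2 = 618 ≡ 7.
  S = (11, 8, 7) ≠ 0, so r is not a codeword (an error is present).
Step 3: locate the error. For a single error e at position i, S_ℓ = v_i·e·α_i^ℓ, so α_err = S_1/S_0.
  S_0^{−1} = 11^{−1} = 6 (mod 13), so α_err = 8·6 = 48 ≡ 9 = α_2. Error position i = 2.
  Consistency check: S_2/S_1 = 7·5 = 35 ≡ 9 = α_err ✓ (single-error assumption holds).
Step 4: error magnitude e = S_0/v_2 = S_0·∏_{j≠2}(α_2 − α_j) = 11·12 = 132 ≡ 2 (mod 13).
Step 5: correct position 2: c_2 = r_2 − e = 10 − 2 ≡ 8 (mod 13). Hence c = [1, 8, 11, 12, 2].
  Check: interpolating c through the α_i gives m(x) = 9 + 10·x (degree < 2) with m(α_i) = c_i for every i, so c is indeed a codeword.


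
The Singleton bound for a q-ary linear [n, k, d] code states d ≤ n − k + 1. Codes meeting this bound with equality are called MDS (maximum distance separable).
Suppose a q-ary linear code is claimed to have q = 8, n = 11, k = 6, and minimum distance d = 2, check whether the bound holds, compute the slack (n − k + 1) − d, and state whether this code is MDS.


Singleton RHS = n − k + 1 = 6, slack = 4, bound satisfied, not MDS.

Singleton bound: d ≤ n − k + 1.
Here n = 11, k = 6, so n − k + 1 = 6.
Given d = 2, check d ≤ 6: YES.
Slack = (n − k + 1) − d = 4.
The code is NOT MDS (slack = 4 > 0).
Description: the claimed parameters are [11, 6, 2]_8; such a code would be non-MDS.


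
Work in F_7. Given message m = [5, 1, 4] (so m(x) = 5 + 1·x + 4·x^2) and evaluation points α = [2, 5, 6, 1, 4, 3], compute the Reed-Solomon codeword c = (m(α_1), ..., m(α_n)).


c = [2, 5, 1, 3, 3, 2]

Message polynomial: m(x) = 5 + 1·x + 4·x^2 (mod 7).
For each evaluation point α_i, compute m(α_i) mod 7:
  α_1 = 2: Horner steps 4 → 2 → 2, so m(2) = 2.
  α_2 = 5: Horner steps 4 → 0 → 5, so m(5) = 5.
  α_3 = 6: Horner steps 4 → 4 → 1, so m(6) = 1.
  α_4 = 1: Horner steps 4 → 5 → 3, so m(1) = 3.
  α_5 = 4: Horner steps 4 → 3 → 3, so m(4) = 3.
  α_6 = 3: Horner steps 4 → 6 → 2, so m(3) = 2.
Codeword c = [2, 5, 1, 3, 3, 2] ∈ F_7^6.


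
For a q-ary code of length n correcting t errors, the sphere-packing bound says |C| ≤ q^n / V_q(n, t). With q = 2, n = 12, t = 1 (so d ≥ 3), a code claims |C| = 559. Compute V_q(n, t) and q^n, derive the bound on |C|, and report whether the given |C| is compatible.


V_q(n, t) = 13, q^n = 4096, Hamming bound = 315, |C| = 559 > bound (violated).

Step 1: Compute V_q(n, t) = Σ_{j=0}^1 C(n, j) (q−1)^j.
  j = 0: C(12,0)·(1)^0 = 1·1 = 1.
  j = 1: C(12,1)·(1)^1 = 12·1 = 12.
  V_q(n, t) = 1 + 12 = 13.
Step 2: q^n = 2^12 = 4096.
Step 3: Hamming bound ⌊q^n / V_q(n,t)⌋ = ⌊4096/13⌋ = 315.
Step 4: Compare |C| = 559 to 315: violated.
The claimed |C| lies above the Hamming bound, so no 2-ary code of length 12 with d ≥ 3 can have 559 codewords.


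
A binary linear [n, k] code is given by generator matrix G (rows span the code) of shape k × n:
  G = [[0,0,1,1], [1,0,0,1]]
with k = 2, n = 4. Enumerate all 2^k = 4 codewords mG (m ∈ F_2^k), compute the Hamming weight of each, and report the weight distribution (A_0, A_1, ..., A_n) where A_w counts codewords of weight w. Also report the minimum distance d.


Weight distribution: A_0 = 1, A_2 = 3. Minimum distance d = 2.

Enumerate all 2^2 = 4 messages m ∈ F_2^2.
For each, compute codeword c = mG in F_2^4, then tally its weight.
  m = 00 → c = 0000, weight = 0.
  m = 10 → c = 0011, weight = 2.
  m = 01 → c = 1001, weight = 2.
  m = 11 → c = 1010, weight = 2.
Tally weights:
  weight 0: 1 codewords.
  weight 2: 3 codewords.
Minimum distance d = smallest w > 0 with A_w > 0 = 2.
Sanity: Σ A_w = 4 = 2^2 = 4 ✓.


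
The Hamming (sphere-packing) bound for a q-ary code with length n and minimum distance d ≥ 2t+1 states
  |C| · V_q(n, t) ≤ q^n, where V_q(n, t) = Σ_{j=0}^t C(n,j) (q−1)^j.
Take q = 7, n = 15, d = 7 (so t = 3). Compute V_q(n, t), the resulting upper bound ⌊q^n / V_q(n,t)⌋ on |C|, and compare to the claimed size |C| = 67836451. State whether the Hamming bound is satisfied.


V_q(n, t) = 102151, q^n = 4747561509943, Hamming bound = 46475918, |C| = 67836451 > bound (violated).

Step 1: Compute V_q(n, t) = Σ_{j=0}^3 C(n, j) (q−1)^j.
  j = 0: C(15,0)·(6)^0 = 1·1 = 1.
  j = 1: C(15,1)·(6)^1 = 15·6 = 90.
  j = 2: C(15,2)·(6)^2 = 105·36 = 3780.
  j = 3: C(15,3)·(6)^3 = 455·216 = 98280.
  V_q(n, t) = 1 + 90 + 3780 + 98280 = 102151.
Step 2: q^n = 7^15 = 4747561509943.
Step 3: Hamming bound ⌊q^n / V_q(n,t)⌋ = ⌊4747561509943/102151⌋ = 46475918.
Step 4: Compare |C| = 67836451 to 46475918: violated.
The claimed |C| lies above the Hamming bound, so no 7-ary code of length 15 with d ≥ 7 can have 67836451 codewords.


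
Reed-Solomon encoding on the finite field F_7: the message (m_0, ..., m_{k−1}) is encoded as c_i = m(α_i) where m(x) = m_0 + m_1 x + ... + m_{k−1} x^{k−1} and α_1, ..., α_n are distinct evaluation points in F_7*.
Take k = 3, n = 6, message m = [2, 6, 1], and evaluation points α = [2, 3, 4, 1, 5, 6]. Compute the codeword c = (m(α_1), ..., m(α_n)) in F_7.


c = [4, 1, 0, 2, 1, 4]

Message polynomial: m(x) = 2 + 6·x + 1·x^2 (mod 7).
For each evaluation point α_i, compute m(α_i) mod 7:
  α_1 = 2: Horner steps 1 → 1 → 4, so m(2) = 4.
  α_2 = 3: Horner steps 1 → 2 → 1, so m(3) = 1.
  α_3 = 4: Horner steps 1 → 3 → 0, so m(4) = 0.
  α_4 = 1: Horner steps 1 → 0 → 2, so m(1) = 2.
  α_5 = 5: Horner steps 1 → 4 → 1, so m(5) = 1.
  α_6 = 6: Horner steps 1 → 5 → 4, so m(6) = 4.
Codeword c = [4, 1, 0, 2, 1, 4] ∈ F_7^6.


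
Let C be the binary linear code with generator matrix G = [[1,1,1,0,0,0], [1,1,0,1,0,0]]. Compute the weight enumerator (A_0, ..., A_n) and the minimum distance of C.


Weight distribution: A_0 = 1, A_2 = 1, A_3 = 2. Minimum distance d = 2.

Enumerate all 2^2 = 4 messages m ∈ F_2^2.
For each, compute codeword c = mG in F_2^6, then tally its weight.
  m = 00 → c = 000000, weight = 0.
  m = 10 → c = 111000, weight = 3.
  m = 01 → c = 110100, weight = 3.
  m = 11 → c = 001100, weight = 2.
Tally weights:
  weight 0: 1 codewords.
  weight 2: 1 codewords.
  weight 3: 2 codewords.
Minimum distance d = smallest w > 0 with A_w > 0 = 2.
Sanity: Σ A_w = 4 = 2^2 = 4 ✓.


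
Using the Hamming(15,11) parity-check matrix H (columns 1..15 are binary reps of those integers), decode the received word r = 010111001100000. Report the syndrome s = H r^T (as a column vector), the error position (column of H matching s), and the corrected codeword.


s = (0, 1, 1, 0)^T, error position = 6, corrected codeword c = 010110001100000

Compute s = H r^T mod 2 one row at a time:
  s_1 = 0 + 1 + 1 + 0 + 0 + 0 + 0 + 0 = 2 ≡ 0 (mod 2).
  s_2 = 1 + 1 + 1 + 0 + 0 + 0 + 0 + 0 = 3 ≡ 1 (mod 2).
  s_3 = 1 + 0 + 1 + 0 + 1 + 0 + 0 + 0 = 3 ≡ 1 (mod 2).
  s_4 = 0 + 0 + 1 + 0 + 1 + 0 + 0 + 0 = 2 ≡ 0 (mod 2).
s = (0, 1, 1, 0)^T — this equals column 6 of H (binary 0110), so error is at position 6.
Correct: flip bit 6 of r = 010111001100000 to get c = 010110001100000.


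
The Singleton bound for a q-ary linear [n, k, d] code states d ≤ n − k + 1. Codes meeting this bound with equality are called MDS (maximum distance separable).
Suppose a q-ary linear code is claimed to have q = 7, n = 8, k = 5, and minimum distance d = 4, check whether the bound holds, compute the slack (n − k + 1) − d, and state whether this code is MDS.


Singleton RHS = n − k + 1 = 4, slack = 0, bound satisfied, MDS.

Singleton bound: d ≤ n − k + 1.
Here n = 8, k = 5, so n − k + 1 = 4.
Given d = 4, check d ≤ 4: YES.
Slack = (n − k + 1) − d = 0.
The code is MDS (slack = 0).
Description: the claimed parameters are [8, 5, 4]_7; such a code would be MDS (meets Singleton bound).


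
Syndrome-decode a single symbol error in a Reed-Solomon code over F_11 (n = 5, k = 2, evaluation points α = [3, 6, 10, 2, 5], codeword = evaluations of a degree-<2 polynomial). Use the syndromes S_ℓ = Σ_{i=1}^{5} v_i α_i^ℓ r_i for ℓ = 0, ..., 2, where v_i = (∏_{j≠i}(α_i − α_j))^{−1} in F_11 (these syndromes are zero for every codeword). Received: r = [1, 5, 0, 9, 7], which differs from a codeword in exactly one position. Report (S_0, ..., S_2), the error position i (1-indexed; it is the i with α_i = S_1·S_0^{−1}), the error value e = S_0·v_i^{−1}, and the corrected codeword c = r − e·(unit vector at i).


S = (4, 2, 1), error at position 2, error magnitude e = 6, c = [1, 10, 0, 9, 7].

Step 1: column multipliers v_i = (∏_{j≠i}(α_i − α_j))^{−1} mod 11.
  i = 1 (α = 3): (3−6)(3−10)(3−2)(3−5) = (−3)·(−7)·1·(−2) = −42 ≡ 2, so v_1 = 2^{−1} = 6 (mod 11).
  i = 2 (α = 6): (6−3)(6−10)(6−2)(6−5) = 3·(−4)·4·1 = −48 ≡ 7, so v_2 = 7^{−1} = 8 (mod 11).
  i = 3 (α = 10): (10−3)(10−6)(10−2)(10−5) = 7·4·8·5 = 1120 ≡ 9, so v_3 = 9^{−1} = 5 (mod 11).
  i = 4 (α = 2): (2−3)(2−6)(2−10)(2−5) = (−1)·(−4)·(−8)·(−3) = 96 ≡ 8, so v_4 = 8^{−1} = 7 (mod 11).
  i = 5 (α = 5): (5−3)(5−6)(5−10)(5−2) = 2·(−1)·(−5)·3 = 30 ≡ 8, so v_5 = 8^{−1} = 7 (mod 11).
  v = [6, 8, 5, 7, 7].
Step 2: syndromes of r = [1, 5, 0, 9, 7] (all sums mod 11).
  S_0 = Σ v_i r_i = 6·1 + 8·5 + 5·0 + 7·9 + 7·7 = 158 ≡ 4.
  S_1 = Σ v_i α_i r_i = 6·3·1 + 8·6·5 + 5·10·0 + 7·2·9 + 7·5·7 = 629 ≡ 2.
  α_i^2 mod 11 = [9, 3, 1, 4, 3].
  S_2 = Σ v_i α_i^2 r_i = 6·9·1 + 8·3·5 + 5·1·0 + 7·4·9 + 7·3·7 = 573 ≡ 1.
  S = (4, 2, 1) ≠ 0, so r is not a codeword (an error is present).
Step 3: locate the error. For a single error e at position i, S_ℓ = v_i·e·α_i^ℓ, so α_err = S_1/S_0.
  S_0^{−1} = 4^{−1} = 3 (mod 11), so α_err = 2·3 = 6 ≡ 6 = α_2. Error position i = 2.
  Consistency check: S_2/S_1 = 1·6 = 6 ≡ 6 = α_err ✓ (single-error assumption holds).
Step 4: error magnitude e = S_0/v_2 = S_0·∏_{j≠2}(α_2 − α_j) = 4·7 = 28 ≡ 6 (mod 11).
Step 5: correct position 2: c_2 = r_2 − e = 5 − 6 ≡ 10 (mod 11). Hence c = [1, 10, 0, 9, 7].
  Check: interpolating c through the α_i gives m(x) = 3 + 3·x (degree < 2) with m(α_i) = c_i for every i, so c is indeed a codeword.


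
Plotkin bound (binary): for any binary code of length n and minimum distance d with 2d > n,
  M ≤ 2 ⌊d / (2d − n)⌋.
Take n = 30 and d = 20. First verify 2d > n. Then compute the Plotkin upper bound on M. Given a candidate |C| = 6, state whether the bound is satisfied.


Plotkin bound M ≤ 4; given |C| = 6 > bound (violated).

Check applicability: 2d = 40, n = 30.
2d − n = 10 > 0, so Plotkin applies.
Compute d/(2d−n) = 20/10 ≈ 2.0000.
⌊d/(2d−n)⌋ = 2.
Plotkin bound: M ≤ 2·2 = 4.
Given |C| = 6, check: VIOLATED.
This |C| is above the Plotkin bound, so no binary code with n = 30, d = 20 and 6 codewords exists.


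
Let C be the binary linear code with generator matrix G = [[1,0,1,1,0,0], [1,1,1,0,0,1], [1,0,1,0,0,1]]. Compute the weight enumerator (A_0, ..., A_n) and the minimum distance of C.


Weight distribution: A_0 = 1, A_1 = 1, A_2 = 1, A_3 = 3, A_4 = 2. Minimum distance d = 1.

Enumerate all 2^3 = 8 messages m ∈ F_2^3.
For each, compute codeword c = mG in F_2^6, then tally its weight.
  m = 000 → c = 000000, weight = 0.
  m = 100 → c = 101100, weight = 3.
  m = 010 → c = 111001, weight = 4.
  m = 110 → c = 010101, weight = 3.
  m = 001 → c = 101001, weight = 3.
  m = 101 → c = 000101, weight = 2.
  m = 011 → c = 010000, weight = 1.
  m = 111 → c = 111100, weight = 4.
Tally weights:
  weight 0: 1 codewords.
  weight 1: 1 codewords.
  weight 2: 1 codewords.
  weight 3: 3 codewords.
  weight 4: 2 codewords.
Minimum distance d = smallest w > 0 with A_w > 0 = 1.
Sanity: Σ A_w = 8 = 2^3 = 8 ✓.


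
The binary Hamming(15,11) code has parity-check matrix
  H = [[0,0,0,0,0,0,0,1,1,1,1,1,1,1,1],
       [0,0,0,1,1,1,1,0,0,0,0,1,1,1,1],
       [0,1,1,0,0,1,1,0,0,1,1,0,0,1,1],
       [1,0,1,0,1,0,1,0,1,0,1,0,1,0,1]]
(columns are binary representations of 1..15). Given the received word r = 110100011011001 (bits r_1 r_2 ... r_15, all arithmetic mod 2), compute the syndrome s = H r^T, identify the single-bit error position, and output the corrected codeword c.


s = (1, 1, 1, 0)^T, error position = 14, corrected codeword c = 110100011011011

Compute s = H r^T mod 2 one row at a time:
  s_1 = 1 + 1 + 0 + 1 + 1 + 0 + 0 + 1 = 5 ≡ 1 (mod 2).
  s_2 = 1 + 0 + 0 + 0 + 1 + 0 + 0 + 1 = 3 ≡ 1 (mod 2).
  s_3 = 1 + 0 + 0 + 0 + 0 + 1 + 0 + 1 = 3 ≡ 1 (mod 2).
  s_4 = 1 + 0 + 0 + 0 + 1 + 1 + 0 + 1 = 4 ≡ 0 (mod 2).
s = (1, 1, 1, 0)^T — this equals column 14 of H (binary 1110), so error is at position 14.
Correct: flip bit 14 of r = 110100011011001 to get c = 110100011011011.


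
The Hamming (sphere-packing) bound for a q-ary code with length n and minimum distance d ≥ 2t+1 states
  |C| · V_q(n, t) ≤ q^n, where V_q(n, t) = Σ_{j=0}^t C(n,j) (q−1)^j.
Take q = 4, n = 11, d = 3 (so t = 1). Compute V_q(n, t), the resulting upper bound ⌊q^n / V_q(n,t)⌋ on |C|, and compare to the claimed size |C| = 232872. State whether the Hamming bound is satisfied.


V_q(n, t) = 34, q^n = 4194304, Hamming bound = 123361, |C| = 232872 > bound (violated).

Step 1: Compute V_q(n, t) = Σ_{j=0}^1 C(n, j) (q−1)^j.
  j = 0: C(11,0)·(3)^0 = 1·1 = 1.
  j = 1: C(11,1)·(3)^1 = 11·3 = 33.
  V_q(n, t) = 1 + 33 = 34.
Step 2: q^n = 4^11 = 4194304.
Step 3: Hamming bound ⌊q^n / V_q(n,t)⌋ = ⌊4194304/34⌋ = 123361.
Step 4: Compare |C| = 232872 to 123361: violated.
The claimed |C| lies above the Hamming bound, so no 4-ary code of length 11 with d ≥ 3 can have 232872 codewords.


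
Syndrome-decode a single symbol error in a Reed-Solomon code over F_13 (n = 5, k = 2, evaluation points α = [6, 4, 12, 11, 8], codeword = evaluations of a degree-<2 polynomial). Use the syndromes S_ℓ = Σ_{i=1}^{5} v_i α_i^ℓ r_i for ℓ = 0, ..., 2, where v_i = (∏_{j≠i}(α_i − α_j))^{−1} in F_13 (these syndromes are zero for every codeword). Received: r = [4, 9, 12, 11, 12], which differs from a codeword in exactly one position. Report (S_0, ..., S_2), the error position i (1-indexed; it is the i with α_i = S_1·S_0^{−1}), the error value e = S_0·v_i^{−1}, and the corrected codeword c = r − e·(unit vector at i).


S = (1, 12, 1), error at position 3, error magnitude e = 10, c = [4, 9, 2, 11, 12].

Step 1: column multipliers v_i = (∏_{j≠i}(α_i − α_j))^{−1} mod 13.
  i = 1 (α = 6): (6−4)(6−12)(6−11)(6−8) = 2·(−6)·(−5)·(−2) = −120 ≡ 10, so v_1 = 10^{−1} = 4 (mod 13).
  i = 2 (α = 4): (4−6)(4−12)(4−11)(4−8) = (−2)·(−8)·(−7)·(−4) = 448 ≡ 6, so v_2 = 6^{−1} = 11 (mod 13).
  i = 3 (α = 12): (12−6)(12−4)(12−11)(12−8) = 6·8·1·4 = 192 ≡ 10, so v_3 = 10^{−1} = 4 (mod 13).
  i = 4 (α = 11): (11−6)(11−4)(11−12)(11−8) = 5·7·(−1)·3 = −105 ≡ 12, so v_4 = 12^{−1} = 12 (mod 13).
  i = 5 (α = 8): (8−6)(8−4)(8−12)(8−11) = 2·4·(−4)·(−3) = 96 ≡ 5, so v_5 = 5^{−1} = 8 (mod 13).
  v = [4, 11, 4, 12, 8].
Step 2: syndromes of r = [4, 9, 12, 11, 12] (all sums mod 13).
  S_0 = Σ v_i r_i = 4·4 + 11·9 + 4·12 + 12·11 + 8·12 = 391 ≡ 1.
  S_1 = Σ v_i α_i r_i = 4·6·4 + 11·4·9 + 4·12·12 + 12·11·11 + 8·8·12 = 3288 ≡ 12.
  α_i^2 mod 13 = [10, 3, 1, 4, 12].
  S_2 = Σ v_i α_i^2 r_i = 4·10·4 + 11·3·9 + 4·1·12 + 12·4·11 + 8·12·12 = 2185 ≡ 1.
  S = (1, 12, 1) ≠ 0, so r is not a codeword (an error is present).
Step 3: locate the error. For a single error e at position i, S_ℓ = v_i·e·α_i^ℓ, so α_err = S_1/S_0.
  S_0^{−1} = 1^{−1} = 1 (mod 13), so α_err = 12·1 = 12 ≡ 12 = α_3. Error position i = 3.
  Consistency check: S_2/S_1 = 1·12 = 12 ≡ 12 = α_err ✓ (single-error assumption holds).
Step 4: error magnitude e = S_0/v_3 = S_0·∏_{j≠3}(α_3 − α_j) = 1·10 = 10 ≡ 10 (mod 13).
Step 5: correct position 3: c_3 = r_3 − e = 12 − 10 ≡ 2 (mod 13). Hence c = [4, 9, 2, 11, 12].
  Check: interpolating c through the α_i gives m(x) = 6 + 4·x (degree < 2) with m(α_i) = c_i for every i, so c is indeed a codeword.
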